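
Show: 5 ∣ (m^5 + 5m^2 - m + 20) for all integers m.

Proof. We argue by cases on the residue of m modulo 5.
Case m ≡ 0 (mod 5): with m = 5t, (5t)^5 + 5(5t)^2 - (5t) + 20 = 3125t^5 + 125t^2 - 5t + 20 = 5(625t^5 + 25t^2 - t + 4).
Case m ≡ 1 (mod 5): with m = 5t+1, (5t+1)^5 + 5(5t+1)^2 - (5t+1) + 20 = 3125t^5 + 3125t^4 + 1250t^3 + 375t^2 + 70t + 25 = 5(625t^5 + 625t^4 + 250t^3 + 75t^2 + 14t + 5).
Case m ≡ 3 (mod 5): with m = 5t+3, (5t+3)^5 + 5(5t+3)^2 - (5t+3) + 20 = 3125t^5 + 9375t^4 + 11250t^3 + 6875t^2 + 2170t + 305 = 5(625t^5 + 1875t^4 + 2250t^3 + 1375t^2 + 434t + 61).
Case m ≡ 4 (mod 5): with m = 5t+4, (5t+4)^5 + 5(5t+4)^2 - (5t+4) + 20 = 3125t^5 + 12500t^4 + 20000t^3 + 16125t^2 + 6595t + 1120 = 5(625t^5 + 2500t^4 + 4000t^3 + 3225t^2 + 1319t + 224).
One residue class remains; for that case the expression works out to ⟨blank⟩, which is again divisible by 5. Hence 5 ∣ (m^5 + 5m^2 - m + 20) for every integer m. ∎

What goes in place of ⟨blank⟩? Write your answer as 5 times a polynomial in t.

The residues treated are {0, 1, 3, 4}, so the missing case is m ≡ 2 (mod 5); write m = 5t+2.
Then (5t+2)^5 + 5(5t+2)^2 - (5t+2) + 20 = 3125t^5 + 6250t^4 + 5000t^3 + 2125t^2 + 495t + 70 = 5(625t^5 + 1250t^4 + 1000t^3 + 425t^2 + 99t + 14).

5(625t^5 + 1250t^4 + 1000t^3 + 425t^2 + 99t + 14)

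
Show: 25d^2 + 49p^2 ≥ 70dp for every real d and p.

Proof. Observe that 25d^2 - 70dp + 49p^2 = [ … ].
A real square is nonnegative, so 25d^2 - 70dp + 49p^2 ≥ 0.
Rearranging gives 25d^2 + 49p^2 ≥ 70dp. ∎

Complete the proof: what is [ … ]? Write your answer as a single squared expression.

(5d - 7p)^2

The leading and trailing coefficients are 5^2 and 7^2, and 70 = 2·5·7, so the trinomial is (5d - 7p)^2.
Hence 25d^2 - 70dp + 49p^2 ≥ 0.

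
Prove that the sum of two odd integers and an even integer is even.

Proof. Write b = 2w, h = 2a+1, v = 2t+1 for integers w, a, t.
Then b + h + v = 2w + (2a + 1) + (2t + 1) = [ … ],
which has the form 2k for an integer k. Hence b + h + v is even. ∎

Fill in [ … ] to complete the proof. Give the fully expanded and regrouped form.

2(a + t + w + 1)

2w + (2a + 1) + (2t + 1) = 2a + 2t + 2w + 2
= 2(a + t + w + 1).
Since a + t + w + 1 is an integer, the sum is of the form 2k for an integer k.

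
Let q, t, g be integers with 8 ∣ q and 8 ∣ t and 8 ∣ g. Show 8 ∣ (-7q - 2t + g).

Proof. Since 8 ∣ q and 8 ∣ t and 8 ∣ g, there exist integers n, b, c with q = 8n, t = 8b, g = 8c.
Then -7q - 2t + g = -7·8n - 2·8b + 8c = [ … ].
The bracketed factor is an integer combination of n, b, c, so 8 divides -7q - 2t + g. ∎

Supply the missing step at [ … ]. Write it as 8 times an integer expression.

8(-2b + c - 7n)

Each term has a factor of 8: -7·8n - 2·8b + 8c = 8·(-2b + c - 7n).
Since -2b + c - 7n is an integer, 8 ∣ (-7q - 2t + g).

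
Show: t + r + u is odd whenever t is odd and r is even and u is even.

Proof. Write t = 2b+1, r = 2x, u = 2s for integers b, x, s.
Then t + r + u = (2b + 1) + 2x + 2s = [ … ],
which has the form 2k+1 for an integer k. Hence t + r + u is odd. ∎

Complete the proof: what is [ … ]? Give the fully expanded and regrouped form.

2(b + s + x) + 1

Expanding: (2b + 1) + 2x + 2s = 2b + 2s + 2x + 1.
Every term except the constant is even, so this is 2(b + s + x) + 1,
and b + s + x ∈ ℤ gives the required form.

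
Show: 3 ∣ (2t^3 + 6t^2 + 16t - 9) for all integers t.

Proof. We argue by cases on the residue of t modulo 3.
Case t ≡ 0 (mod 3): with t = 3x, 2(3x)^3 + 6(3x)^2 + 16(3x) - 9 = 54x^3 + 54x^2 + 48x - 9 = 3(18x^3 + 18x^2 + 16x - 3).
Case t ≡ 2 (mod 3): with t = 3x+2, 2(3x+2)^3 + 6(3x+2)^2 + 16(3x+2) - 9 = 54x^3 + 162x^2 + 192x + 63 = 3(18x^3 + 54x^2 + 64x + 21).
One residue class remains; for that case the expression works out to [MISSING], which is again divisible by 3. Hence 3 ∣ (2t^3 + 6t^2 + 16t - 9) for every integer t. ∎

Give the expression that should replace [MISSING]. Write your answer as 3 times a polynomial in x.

3(18x^3 + 36x^2 + 34x + 5)

The residues treated are {0, 2}, so the missing case is t ≡ 1 (mod 3); write t = 3x+1.
Then 2(3x+1)^3 + 6(3x+1)^2 + 16(3x+1) - 9 = 54x^3 + 108x^2 + 102x + 15 = 3(18x^3 + 36x^2 + 34x + 5).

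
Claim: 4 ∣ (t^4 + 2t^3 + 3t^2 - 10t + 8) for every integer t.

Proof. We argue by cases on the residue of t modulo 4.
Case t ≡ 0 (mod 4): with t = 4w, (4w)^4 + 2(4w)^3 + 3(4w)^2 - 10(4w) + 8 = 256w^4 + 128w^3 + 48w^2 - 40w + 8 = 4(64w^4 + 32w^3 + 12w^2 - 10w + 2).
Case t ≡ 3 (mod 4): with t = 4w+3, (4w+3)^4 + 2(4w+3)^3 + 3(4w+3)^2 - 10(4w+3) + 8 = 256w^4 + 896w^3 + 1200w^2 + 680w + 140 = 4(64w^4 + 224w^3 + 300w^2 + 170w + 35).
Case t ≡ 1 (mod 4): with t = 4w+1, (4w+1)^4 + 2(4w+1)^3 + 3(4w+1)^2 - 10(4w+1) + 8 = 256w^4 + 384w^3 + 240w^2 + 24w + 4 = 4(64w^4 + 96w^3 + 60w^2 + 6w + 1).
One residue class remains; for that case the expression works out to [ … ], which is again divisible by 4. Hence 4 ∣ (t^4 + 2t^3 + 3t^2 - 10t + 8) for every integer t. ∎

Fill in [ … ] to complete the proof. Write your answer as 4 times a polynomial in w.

Only t ≡ 2 (mod 4) is unaccounted for. Put t = 4w+2:
(4w+2)^4 + 2(4w+2)^3 + 3(4w+2)^2 - 10(4w+2) + 8 expands to 256w^4 + 640w^3 + 624w^2 + 232w + 32,
and factoring out 4 leaves 4(64w^4 + 160w^3 + 156w^2 + 58w + 8).

4(64w^4 + 160w^3 + 156w^2 + 58w + 8)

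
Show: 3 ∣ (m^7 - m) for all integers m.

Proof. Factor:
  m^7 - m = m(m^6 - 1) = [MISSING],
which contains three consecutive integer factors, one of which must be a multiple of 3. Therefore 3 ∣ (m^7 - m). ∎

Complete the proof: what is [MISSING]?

(m - 1)m(m + 1)(m^4 + m^2 + 1)

m^6 - 1 = (m^2 - 1)(m^4 + m^2 + 1), and m^2 - 1 = (m-1)(m+1).
So m(m^6 - 1) = (m - 1)m(m + 1)(m^4 + m^2 + 1).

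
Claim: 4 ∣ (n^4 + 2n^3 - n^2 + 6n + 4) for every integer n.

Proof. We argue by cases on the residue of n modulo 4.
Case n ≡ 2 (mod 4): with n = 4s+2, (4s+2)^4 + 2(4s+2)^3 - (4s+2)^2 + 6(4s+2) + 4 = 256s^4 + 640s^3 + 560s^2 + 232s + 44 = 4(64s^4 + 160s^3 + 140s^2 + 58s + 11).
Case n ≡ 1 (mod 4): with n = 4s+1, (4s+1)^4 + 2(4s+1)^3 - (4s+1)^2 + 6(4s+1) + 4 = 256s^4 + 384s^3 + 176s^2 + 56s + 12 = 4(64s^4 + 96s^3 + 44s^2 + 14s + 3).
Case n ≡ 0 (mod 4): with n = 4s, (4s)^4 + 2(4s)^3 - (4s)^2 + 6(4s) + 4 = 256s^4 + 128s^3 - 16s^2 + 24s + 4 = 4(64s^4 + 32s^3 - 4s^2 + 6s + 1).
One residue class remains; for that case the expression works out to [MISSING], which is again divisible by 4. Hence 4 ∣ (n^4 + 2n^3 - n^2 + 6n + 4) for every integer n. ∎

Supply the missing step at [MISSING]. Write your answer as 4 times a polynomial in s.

4(64s^4 + 224s^3 + 284s^2 + 162s + 37)

The residues treated are {2, 1, 0}, so the missing case is n ≡ 3 (mod 4); write n = 4s+3.
Then (4s+3)^4 + 2(4s+3)^3 - (4s+3)^2 + 6(4s+3) + 4 = 256s^4 + 896s^3 + 1136s^2 + 648s + 148 = 4(64s^4 + 224s^3 + 284s^2 + 162s + 37).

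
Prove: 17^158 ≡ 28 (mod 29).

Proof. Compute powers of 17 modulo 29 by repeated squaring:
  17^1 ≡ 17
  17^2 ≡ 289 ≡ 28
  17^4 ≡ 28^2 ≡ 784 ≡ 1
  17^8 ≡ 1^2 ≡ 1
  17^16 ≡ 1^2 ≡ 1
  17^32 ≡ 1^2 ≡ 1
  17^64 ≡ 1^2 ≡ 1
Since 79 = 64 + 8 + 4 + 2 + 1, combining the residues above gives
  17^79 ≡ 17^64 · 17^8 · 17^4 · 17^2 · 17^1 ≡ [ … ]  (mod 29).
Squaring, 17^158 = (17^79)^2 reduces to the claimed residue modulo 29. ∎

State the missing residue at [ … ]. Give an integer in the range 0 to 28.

12

Multiply the listed residues: 1 · 1 · 1 · 28 · 17 = 1 → 1 → 28 → 476.
Reducing modulo 29: 476 = 16·29 + 12, so 17^79 ≡ 12.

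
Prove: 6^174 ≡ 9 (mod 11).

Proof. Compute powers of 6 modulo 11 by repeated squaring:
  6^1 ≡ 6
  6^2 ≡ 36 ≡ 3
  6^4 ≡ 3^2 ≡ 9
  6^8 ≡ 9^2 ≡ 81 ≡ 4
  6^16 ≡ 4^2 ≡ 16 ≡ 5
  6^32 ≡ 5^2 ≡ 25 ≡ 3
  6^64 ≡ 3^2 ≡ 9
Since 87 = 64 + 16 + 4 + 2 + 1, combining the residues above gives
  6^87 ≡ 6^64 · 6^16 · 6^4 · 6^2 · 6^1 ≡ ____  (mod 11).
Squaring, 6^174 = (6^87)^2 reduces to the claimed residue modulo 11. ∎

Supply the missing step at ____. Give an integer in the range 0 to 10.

8

Multiply the listed residues: 9 · 5 · 9 · 3 · 6 = 45 → 405 → 1215 → 7290.
Reducing modulo 11: 7290 = 662·11 + 8, so 6^87 ≡ 8.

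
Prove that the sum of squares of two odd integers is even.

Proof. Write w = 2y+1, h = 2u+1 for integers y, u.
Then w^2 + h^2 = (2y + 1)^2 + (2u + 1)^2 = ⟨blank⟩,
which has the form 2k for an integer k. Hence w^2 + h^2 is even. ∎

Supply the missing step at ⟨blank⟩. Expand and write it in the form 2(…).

(2y + 1)^2 + (2u + 1)^2 = 4u^2 + 4u + 4y^2 + 4y + 2
= 2(2u^2 + 2u + 2y^2 + 2y + 1).
Since 2u^2 + 2u + 2y^2 + 2y + 1 is an integer, the sum of squares is of the form 2k for an integer k.

2(2u^2 + 2u + 2y^2 + 2y + 1)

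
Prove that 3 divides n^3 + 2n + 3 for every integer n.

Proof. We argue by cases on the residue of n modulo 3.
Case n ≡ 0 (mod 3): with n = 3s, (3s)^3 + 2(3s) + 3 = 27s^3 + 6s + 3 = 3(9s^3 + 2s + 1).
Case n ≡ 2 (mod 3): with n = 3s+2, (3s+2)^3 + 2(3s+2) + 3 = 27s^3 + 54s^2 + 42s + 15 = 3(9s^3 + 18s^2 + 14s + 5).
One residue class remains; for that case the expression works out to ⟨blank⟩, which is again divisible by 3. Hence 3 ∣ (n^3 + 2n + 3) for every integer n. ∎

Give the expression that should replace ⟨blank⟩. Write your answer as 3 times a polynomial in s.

3(9s^3 + 9s^2 + 5s + 2)

The residues treated are {0, 2}, so the missing case is n ≡ 1 (mod 3); write n = 3s+1.
Then (3s+1)^3 + 2(3s+1) + 3 = 27s^3 + 27s^2 + 15s + 6 = 3(9s^3 + 9s^2 + 5s + 2).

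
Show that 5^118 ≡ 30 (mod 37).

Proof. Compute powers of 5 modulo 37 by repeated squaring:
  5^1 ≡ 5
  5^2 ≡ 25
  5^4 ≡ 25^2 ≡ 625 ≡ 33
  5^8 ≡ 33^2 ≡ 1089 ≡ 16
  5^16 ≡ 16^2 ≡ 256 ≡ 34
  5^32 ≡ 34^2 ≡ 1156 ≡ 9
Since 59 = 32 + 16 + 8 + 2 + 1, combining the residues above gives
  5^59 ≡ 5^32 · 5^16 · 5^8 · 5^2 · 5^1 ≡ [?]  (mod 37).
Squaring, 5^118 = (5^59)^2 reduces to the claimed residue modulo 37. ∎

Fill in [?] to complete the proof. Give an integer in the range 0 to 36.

5^32 · 5^16 · 5^8 · 5^2 · 5^1 ≡ 9 · 34 · 16 · 25 · 5 = 612000.
612000 mod 37 = 20, so 5^59 ≡ 20 (mod 37).

20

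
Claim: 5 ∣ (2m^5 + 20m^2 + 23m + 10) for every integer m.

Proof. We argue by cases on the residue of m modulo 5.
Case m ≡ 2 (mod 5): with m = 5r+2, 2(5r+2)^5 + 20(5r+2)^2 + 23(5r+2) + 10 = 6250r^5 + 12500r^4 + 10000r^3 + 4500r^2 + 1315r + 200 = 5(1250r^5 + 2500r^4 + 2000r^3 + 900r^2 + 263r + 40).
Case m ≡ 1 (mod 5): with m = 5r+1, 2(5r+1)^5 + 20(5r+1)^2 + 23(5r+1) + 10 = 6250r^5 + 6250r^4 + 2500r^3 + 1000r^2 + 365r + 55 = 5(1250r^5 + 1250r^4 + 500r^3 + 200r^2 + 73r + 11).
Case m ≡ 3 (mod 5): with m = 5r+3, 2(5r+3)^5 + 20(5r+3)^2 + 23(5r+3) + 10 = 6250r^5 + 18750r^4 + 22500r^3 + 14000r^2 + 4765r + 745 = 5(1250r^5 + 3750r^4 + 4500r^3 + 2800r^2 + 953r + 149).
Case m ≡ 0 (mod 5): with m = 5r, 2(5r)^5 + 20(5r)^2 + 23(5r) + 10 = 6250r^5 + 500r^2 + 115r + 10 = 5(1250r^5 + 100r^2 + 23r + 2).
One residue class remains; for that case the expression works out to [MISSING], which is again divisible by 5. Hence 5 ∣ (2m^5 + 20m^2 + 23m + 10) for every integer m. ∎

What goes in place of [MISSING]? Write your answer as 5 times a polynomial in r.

Only m ≡ 4 (mod 5) is unaccounted for. Put m = 5r+4:
2(5r+4)^5 + 20(5r+4)^2 + 23(5r+4) + 10 expands to 6250r^5 + 25000r^4 + 40000r^3 + 32500r^2 + 13715r + 2470,
and factoring out 5 leaves 5(1250r^5 + 5000r^4 + 8000r^3 + 6500r^2 + 2743r + 494).

5(1250r^5 + 5000r^4 + 8000r^3 + 6500r^2 + 2743r + 494)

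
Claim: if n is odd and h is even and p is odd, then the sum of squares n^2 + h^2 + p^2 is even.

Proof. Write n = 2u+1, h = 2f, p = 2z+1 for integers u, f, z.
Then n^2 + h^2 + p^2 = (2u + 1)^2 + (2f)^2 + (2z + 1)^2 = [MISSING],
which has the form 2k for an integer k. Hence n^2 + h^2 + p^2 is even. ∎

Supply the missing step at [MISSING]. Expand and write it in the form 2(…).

2(2f^2 + 2u^2 + 2u + 2z^2 + 2z + 1)

(2u + 1)^2 + (2f)^2 + (2z + 1)^2 = 4f^2 + 4u^2 + 4u + 4z^2 + 4z + 2
= 2(2f^2 + 2u^2 + 2u + 2z^2 + 2z + 1).
Since 2f^2 + 2u^2 + 2u + 2z^2 + 2z + 1 is an integer, the sum of squares is of the form 2k for an integer k.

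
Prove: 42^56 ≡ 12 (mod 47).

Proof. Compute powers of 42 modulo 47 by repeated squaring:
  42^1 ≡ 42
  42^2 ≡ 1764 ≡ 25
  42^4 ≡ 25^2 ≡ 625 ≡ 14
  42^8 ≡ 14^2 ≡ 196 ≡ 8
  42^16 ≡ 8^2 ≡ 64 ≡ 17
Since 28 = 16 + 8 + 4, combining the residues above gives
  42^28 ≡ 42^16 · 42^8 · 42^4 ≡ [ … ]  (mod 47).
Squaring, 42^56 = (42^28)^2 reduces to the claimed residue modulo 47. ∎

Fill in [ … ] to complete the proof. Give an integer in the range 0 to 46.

24

42^16 · 42^8 · 42^4 ≡ 17 · 8 · 14 = 1904.
1904 mod 47 = 24, so 42^28 ≡ 24 (mod 47).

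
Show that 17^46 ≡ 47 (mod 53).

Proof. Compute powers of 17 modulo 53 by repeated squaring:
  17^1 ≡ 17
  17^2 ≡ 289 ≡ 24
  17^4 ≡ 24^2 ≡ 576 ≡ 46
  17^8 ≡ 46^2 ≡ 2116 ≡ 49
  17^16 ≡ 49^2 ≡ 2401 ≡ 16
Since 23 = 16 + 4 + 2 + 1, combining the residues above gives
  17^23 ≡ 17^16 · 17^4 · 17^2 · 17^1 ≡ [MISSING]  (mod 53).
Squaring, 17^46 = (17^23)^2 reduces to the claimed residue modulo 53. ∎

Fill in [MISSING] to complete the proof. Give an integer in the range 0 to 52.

43

Multiply the listed residues: 16 · 46 · 24 · 17 = 736 → 17664 → 300288.
Reducing modulo 53: 300288 = 5665·53 + 43, so 17^23 ≡ 43.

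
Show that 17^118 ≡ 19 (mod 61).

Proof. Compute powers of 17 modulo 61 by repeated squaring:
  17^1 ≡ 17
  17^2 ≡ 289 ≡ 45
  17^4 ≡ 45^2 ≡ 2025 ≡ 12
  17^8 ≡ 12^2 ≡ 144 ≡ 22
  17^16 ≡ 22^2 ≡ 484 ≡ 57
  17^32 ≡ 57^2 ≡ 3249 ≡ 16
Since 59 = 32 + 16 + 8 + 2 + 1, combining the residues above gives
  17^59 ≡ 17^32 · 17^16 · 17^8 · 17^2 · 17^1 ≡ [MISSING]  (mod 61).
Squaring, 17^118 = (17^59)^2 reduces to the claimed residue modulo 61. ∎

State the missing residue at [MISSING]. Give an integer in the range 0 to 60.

18

17^32 · 17^16 · 17^8 · 17^2 · 17^1 ≡ 16 · 57 · 22 · 45 · 17 = 15348960.
15348960 mod 61 = 18, so 17^59 ≡ 18 (mod 61).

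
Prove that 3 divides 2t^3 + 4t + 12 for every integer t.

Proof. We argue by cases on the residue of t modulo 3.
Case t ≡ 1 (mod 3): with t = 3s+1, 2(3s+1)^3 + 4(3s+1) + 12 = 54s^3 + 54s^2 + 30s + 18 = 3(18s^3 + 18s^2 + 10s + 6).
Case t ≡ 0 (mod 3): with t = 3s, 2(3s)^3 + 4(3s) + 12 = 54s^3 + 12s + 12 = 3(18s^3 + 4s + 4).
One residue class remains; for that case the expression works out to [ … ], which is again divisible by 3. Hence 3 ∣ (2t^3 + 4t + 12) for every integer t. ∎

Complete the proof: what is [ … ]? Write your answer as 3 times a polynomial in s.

Only t ≡ 2 (mod 3) is unaccounted for. Put t = 3s+2:
2(3s+2)^3 + 4(3s+2) + 12 expands to 54s^3 + 108s^2 + 84s + 36,
and factoring out 3 leaves 3(18s^3 + 36s^2 + 28s + 12).

3(18s^3 + 36s^2 + 28s + 12)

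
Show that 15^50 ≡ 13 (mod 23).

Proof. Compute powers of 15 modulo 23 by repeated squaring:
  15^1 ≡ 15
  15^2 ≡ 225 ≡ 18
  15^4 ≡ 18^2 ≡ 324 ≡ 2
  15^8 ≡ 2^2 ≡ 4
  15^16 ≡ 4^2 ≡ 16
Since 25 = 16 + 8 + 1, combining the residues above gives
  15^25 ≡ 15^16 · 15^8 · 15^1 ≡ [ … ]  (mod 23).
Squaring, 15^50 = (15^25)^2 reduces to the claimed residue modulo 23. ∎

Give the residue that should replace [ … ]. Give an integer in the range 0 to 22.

17

15^16 · 15^8 · 15^1 ≡ 16 · 4 · 15 = 960.
960 mod 23 = 17, so 15^25 ≡ 17 (mod 23).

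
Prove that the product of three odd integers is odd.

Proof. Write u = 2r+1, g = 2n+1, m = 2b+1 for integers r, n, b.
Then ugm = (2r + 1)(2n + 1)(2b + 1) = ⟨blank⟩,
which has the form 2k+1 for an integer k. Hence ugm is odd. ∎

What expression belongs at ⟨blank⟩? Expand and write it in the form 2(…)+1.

2(4bnr + 2bn + 2br + b + 2nr + n + r) + 1

(2r + 1)(2n + 1)(2b + 1) = 8bnr + 4bn + 4br + 2b + 4nr + 2n + 2r + 1
= 2(4bnr + 2bn + 2br + b + 2nr + n + r) + 1.
Since 4bnr + 2bn + 2br + b + 2nr + n + r is an integer, the product is of the form 2k+1 for an integer k.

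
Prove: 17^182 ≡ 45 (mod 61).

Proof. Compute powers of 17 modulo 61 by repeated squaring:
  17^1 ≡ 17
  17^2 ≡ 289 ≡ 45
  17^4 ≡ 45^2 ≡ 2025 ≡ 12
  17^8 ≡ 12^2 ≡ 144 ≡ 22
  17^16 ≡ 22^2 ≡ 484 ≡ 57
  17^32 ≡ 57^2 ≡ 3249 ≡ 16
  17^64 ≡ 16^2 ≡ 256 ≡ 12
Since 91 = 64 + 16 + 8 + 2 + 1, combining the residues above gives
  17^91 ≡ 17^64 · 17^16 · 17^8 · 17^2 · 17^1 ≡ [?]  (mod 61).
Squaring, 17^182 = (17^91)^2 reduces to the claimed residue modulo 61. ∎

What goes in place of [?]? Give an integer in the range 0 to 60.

17^64 · 17^16 · 17^8 · 17^2 · 17^1 ≡ 12 · 57 · 22 · 45 · 17 = 11511720.
11511720 mod 61 = 44, so 17^91 ≡ 44 (mod 61).

44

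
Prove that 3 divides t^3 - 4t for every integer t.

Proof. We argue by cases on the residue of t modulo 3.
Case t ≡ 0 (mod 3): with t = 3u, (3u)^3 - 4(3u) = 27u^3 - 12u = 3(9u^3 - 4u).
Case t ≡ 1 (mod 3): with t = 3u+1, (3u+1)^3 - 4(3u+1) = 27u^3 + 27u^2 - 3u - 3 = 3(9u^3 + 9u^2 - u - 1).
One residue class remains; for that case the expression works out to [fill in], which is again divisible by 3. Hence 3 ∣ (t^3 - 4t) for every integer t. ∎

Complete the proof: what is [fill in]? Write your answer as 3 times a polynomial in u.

3(9u^3 + 18u^2 + 8u)

Only t ≡ 2 (mod 3) is unaccounted for. Put t = 3u+2:
(3u+2)^3 - 4(3u+2) expands to 27u^3 + 54u^2 + 24u,
and factoring out 3 leaves 3(9u^3 + 18u^2 + 8u).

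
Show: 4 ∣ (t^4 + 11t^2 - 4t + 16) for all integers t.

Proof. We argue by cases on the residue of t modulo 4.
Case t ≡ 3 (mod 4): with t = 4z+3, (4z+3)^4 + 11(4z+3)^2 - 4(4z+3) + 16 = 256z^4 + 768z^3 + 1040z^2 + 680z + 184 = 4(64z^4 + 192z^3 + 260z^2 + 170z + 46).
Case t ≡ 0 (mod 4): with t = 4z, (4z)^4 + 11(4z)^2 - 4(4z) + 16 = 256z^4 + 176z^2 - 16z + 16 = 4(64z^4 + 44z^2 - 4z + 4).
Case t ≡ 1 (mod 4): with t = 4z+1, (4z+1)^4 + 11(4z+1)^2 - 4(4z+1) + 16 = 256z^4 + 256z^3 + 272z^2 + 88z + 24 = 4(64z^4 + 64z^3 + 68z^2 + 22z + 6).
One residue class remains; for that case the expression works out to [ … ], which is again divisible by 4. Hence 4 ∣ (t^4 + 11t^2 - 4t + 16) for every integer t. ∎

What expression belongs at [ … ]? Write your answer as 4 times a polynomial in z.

4(64z^4 + 128z^3 + 140z^2 + 72z + 17)

Only t ≡ 2 (mod 4) is unaccounted for. Put t = 4z+2:
(4z+2)^4 + 11(4z+2)^2 - 4(4z+2) + 16 expands to 256z^4 + 512z^3 + 560z^2 + 288z + 68,
and factoring out 4 leaves 4(64z^4 + 128z^3 + 140z^2 + 72z + 17).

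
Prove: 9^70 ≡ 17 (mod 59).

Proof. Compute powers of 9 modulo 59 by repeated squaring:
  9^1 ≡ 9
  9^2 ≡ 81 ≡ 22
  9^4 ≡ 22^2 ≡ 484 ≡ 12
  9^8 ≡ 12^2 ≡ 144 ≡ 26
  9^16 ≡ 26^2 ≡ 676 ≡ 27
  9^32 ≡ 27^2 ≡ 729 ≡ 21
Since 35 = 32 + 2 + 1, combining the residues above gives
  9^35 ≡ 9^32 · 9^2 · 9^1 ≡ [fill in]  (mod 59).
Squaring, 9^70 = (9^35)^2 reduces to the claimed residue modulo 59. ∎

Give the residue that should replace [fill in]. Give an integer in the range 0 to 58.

28

9^32 · 9^2 · 9^1 ≡ 21 · 22 · 9 = 4158.
4158 mod 59 = 28, so 9^35 ≡ 28 (mod 59).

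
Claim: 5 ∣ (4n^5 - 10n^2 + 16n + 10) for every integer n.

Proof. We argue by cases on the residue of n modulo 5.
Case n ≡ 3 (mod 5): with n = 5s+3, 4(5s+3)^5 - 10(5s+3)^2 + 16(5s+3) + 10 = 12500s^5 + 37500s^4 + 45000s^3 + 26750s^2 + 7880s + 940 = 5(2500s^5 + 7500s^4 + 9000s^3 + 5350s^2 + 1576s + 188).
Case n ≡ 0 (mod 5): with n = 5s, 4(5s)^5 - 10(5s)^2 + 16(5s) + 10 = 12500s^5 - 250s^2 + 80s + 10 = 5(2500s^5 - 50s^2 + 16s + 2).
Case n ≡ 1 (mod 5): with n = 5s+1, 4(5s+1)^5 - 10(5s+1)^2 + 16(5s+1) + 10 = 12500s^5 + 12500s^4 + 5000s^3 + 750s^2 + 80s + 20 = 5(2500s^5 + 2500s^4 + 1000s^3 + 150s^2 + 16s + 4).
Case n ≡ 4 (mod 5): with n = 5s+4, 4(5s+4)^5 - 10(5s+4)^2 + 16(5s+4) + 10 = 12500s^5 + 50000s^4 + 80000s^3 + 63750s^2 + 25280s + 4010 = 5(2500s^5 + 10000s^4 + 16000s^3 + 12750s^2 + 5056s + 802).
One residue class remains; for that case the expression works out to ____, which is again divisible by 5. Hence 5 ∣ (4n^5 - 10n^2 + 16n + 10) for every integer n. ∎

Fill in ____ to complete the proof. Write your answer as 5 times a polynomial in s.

5(2500s^5 + 5000s^4 + 4000s^3 + 1550s^2 + 296s + 26)

Only n ≡ 2 (mod 5) is unaccounted for. Put n = 5s+2:
4(5s+2)^5 - 10(5s+2)^2 + 16(5s+2) + 10 expands to 12500s^5 + 25000s^4 + 20000s^3 + 7750s^2 + 1480s + 130,
and factoring out 5 leaves 5(2500s^5 + 5000s^4 + 4000s^3 + 1550s^2 + 296s + 26).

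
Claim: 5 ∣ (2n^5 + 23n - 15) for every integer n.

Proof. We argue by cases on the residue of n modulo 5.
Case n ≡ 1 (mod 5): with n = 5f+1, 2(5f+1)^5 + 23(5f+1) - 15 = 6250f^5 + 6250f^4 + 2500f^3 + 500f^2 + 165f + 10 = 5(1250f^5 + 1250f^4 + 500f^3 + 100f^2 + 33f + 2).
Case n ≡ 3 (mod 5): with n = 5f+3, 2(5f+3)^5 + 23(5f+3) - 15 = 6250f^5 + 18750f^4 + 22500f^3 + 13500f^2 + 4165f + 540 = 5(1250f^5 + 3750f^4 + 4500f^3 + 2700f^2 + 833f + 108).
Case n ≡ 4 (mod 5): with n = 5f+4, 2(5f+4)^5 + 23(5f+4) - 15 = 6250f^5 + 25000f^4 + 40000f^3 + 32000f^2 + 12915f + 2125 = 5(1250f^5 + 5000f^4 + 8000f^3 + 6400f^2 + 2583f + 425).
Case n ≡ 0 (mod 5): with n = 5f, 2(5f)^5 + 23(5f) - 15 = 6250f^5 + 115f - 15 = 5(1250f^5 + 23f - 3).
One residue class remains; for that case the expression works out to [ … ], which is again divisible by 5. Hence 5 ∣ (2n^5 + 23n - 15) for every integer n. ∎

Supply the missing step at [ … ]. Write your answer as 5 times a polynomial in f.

The residues treated are {1, 3, 4, 0}, so the missing case is n ≡ 2 (mod 5); write n = 5f+2.
Then 2(5f+2)^5 + 23(5f+2) - 15 = 6250f^5 + 12500f^4 + 10000f^3 + 4000f^2 + 915f + 95 = 5(1250f^5 + 2500f^4 + 2000f^3 + 800f^2 + 183f + 19).

5(1250f^5 + 2500f^4 + 2000f^3 + 800f^2 + 183f + 19)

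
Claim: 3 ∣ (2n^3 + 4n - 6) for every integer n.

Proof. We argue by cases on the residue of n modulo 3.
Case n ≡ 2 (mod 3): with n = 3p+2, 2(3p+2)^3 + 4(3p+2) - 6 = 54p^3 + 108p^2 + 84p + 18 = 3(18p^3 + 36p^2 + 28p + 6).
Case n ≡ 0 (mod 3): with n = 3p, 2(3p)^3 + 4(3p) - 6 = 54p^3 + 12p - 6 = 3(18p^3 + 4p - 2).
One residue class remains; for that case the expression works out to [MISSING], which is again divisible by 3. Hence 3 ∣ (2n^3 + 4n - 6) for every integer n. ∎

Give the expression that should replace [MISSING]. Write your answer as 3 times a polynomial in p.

3(18p^3 + 18p^2 + 10p)

Only n ≡ 1 (mod 3) is unaccounted for. Put n = 3p+1:
2(3p+1)^3 + 4(3p+1) - 6 expands to 54p^3 + 54p^2 + 30p,
and factoring out 3 leaves 3(18p^3 + 18p^2 + 10p).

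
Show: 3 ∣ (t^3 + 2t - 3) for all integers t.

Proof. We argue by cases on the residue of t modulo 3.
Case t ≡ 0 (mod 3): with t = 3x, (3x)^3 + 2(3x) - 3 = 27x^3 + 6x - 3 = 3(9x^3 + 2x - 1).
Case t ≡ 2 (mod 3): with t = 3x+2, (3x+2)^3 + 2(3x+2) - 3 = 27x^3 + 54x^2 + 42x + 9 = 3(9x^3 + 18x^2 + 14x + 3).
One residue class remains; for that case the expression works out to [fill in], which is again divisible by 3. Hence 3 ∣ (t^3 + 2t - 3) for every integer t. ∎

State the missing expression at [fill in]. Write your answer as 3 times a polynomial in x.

Only t ≡ 1 (mod 3) is unaccounted for. Put t = 3x+1:
(3x+1)^3 + 2(3x+1) - 3 expands to 27x^3 + 27x^2 + 15x,
and factoring out 3 leaves 3(9x^3 + 9x^2 + 5x).

3(9x^3 + 9x^2 + 5x)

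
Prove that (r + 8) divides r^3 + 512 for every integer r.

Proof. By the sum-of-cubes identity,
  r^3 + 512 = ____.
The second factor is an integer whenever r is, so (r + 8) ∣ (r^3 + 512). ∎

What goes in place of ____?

(r + 8)(r^2 - 8r + 64)

Polynomial division of r^3 + 512 by r + 8 leaves remainder 0 and quotient r^2 - 8r + 64.
Hence r^3 + 512 = (r + 8)(r^2 - 8r + 64).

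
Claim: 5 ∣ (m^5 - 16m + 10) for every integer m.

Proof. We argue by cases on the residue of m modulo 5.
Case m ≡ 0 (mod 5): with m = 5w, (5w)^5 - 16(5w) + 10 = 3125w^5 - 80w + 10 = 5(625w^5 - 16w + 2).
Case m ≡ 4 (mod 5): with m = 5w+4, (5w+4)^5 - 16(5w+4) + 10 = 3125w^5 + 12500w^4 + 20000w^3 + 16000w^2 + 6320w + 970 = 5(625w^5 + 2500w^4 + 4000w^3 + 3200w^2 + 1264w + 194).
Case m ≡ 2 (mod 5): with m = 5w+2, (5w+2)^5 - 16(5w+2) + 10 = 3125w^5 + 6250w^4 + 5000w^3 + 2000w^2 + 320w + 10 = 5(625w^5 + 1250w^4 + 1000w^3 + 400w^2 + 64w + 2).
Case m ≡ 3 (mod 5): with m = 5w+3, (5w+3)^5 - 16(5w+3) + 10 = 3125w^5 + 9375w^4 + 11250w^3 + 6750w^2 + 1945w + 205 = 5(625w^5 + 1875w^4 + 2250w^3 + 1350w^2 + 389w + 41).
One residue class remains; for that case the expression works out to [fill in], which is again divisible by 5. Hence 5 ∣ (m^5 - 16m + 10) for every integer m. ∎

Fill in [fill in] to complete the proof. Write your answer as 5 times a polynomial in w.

5(625w^5 + 625w^4 + 250w^3 + 50w^2 - 11w - 1)

Only m ≡ 1 (mod 5) is unaccounted for. Put m = 5w+1:
(5w+1)^5 - 16(5w+1) + 10 expands to 3125w^5 + 3125w^4 + 1250w^3 + 250w^2 - 55w - 5,
and factoring out 5 leaves 5(625w^5 + 625w^4 + 250w^3 + 50w^2 - 11w - 1).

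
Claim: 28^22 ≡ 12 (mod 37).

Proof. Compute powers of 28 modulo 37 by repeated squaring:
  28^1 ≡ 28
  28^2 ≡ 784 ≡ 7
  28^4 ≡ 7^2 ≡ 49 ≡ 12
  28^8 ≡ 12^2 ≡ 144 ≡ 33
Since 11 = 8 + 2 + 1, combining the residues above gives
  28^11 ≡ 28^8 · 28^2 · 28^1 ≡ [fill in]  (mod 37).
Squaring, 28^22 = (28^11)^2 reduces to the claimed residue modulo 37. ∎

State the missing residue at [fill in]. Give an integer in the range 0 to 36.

30

Multiply the listed residues: 33 · 7 · 28 = 231 → 6468.
Reducing modulo 37: 6468 = 174·37 + 30, so 28^11 ≡ 30.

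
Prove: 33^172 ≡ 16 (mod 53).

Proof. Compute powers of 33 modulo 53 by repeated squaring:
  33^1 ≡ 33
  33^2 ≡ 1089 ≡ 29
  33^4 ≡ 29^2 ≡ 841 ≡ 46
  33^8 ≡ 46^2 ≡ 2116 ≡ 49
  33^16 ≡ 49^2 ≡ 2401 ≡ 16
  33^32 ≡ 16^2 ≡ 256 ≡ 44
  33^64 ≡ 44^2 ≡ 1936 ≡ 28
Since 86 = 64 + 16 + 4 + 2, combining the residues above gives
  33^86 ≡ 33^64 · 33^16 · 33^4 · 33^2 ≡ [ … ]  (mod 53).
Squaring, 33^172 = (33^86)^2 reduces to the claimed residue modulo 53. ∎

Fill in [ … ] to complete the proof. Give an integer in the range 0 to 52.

4

Multiply the listed residues: 28 · 16 · 46 · 29 = 448 → 20608 → 597632.
Reducing modulo 53: 597632 = 11276·53 + 4, so 33^86 ≡ 4.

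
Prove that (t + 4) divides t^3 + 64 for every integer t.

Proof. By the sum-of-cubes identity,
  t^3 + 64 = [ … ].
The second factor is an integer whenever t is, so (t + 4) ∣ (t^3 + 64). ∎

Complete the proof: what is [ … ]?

(t + 4)(t^2 - 4t + 16)

Polynomial division of t^3 + 64 by t + 4 leaves remainder 0 and quotient t^2 - 4t + 16.
Hence t^3 + 64 = (t + 4)(t^2 - 4t + 16).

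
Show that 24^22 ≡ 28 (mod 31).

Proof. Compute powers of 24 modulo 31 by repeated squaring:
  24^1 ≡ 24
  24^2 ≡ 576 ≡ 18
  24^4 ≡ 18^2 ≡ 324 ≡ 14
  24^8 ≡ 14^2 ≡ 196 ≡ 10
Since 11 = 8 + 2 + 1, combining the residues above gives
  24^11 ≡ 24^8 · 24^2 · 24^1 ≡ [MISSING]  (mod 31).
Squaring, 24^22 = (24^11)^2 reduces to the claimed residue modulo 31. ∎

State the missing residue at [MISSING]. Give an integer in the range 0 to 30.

Multiply the listed residues: 10 · 18 · 24 = 180 → 4320.
Reducing modulo 31: 4320 = 139·31 + 11, so 24^11 ≡ 11.

11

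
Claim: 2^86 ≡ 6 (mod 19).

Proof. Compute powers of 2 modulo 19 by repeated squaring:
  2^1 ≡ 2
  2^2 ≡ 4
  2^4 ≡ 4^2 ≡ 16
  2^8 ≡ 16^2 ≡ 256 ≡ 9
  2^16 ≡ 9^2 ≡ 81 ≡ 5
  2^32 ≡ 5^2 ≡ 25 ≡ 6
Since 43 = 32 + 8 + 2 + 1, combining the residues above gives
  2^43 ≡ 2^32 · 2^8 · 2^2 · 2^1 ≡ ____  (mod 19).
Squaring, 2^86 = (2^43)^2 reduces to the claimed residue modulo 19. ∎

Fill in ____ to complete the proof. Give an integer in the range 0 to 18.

14

Multiply the listed residues: 6 · 9 · 4 · 2 = 54 → 216 → 432.
Reducing modulo 19: 432 = 22·19 + 14, so 2^43 ≡ 14.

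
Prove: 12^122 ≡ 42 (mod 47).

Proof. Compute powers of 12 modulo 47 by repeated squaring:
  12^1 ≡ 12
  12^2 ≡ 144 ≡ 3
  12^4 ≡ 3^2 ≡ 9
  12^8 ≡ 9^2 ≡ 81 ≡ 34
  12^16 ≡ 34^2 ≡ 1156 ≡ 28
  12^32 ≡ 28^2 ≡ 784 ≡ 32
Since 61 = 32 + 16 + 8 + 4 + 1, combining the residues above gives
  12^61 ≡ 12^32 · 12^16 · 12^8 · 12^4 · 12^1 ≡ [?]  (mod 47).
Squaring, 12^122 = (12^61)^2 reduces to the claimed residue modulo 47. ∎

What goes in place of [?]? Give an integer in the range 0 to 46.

Multiply the listed residues: 32 · 28 · 34 · 9 · 12 = 896 → 30464 → 274176 → 3290112.
Reducing modulo 47: 3290112 = 70002·47 + 18, so 12^61 ≡ 18.

18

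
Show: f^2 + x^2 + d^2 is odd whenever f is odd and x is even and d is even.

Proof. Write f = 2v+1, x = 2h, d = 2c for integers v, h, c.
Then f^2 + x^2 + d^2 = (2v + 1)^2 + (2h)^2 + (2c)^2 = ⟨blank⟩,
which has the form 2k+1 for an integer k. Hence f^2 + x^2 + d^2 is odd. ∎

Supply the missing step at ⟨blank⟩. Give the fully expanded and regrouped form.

2(2c^2 + 2h^2 + 2v^2 + 2v) + 1

(2v + 1)^2 + (2h)^2 + (2c)^2 = 4c^2 + 4h^2 + 4v^2 + 4v + 1
= 2(2c^2 + 2h^2 + 2v^2 + 2v) + 1.
Since 2c^2 + 2h^2 + 2v^2 + 2v is an integer, the sum of squares is of the form 2k+1 for an integer k.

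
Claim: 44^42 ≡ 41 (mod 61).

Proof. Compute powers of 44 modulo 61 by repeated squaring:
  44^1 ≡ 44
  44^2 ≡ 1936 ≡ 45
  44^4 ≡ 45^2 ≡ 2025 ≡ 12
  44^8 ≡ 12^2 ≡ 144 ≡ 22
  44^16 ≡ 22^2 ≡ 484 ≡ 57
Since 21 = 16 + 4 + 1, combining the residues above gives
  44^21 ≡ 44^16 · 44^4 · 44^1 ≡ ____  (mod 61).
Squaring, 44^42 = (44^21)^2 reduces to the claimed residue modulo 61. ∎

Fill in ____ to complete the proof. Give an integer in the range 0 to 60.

Multiply the listed residues: 57 · 12 · 44 = 684 → 30096.
Reducing modulo 61: 30096 = 493·61 + 23, so 44^21 ≡ 23.

23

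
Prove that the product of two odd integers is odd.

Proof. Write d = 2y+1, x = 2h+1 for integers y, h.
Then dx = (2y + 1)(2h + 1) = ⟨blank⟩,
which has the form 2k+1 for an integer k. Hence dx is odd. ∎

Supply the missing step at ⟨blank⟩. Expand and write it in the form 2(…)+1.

(2y + 1)(2h + 1) = 4hy + 2h + 2y + 1
= 2(2hy + h + y) + 1.
Since 2hy + h + y is an integer, the product is of the form 2k+1 for an integer k.

2(2hy + h + y) + 1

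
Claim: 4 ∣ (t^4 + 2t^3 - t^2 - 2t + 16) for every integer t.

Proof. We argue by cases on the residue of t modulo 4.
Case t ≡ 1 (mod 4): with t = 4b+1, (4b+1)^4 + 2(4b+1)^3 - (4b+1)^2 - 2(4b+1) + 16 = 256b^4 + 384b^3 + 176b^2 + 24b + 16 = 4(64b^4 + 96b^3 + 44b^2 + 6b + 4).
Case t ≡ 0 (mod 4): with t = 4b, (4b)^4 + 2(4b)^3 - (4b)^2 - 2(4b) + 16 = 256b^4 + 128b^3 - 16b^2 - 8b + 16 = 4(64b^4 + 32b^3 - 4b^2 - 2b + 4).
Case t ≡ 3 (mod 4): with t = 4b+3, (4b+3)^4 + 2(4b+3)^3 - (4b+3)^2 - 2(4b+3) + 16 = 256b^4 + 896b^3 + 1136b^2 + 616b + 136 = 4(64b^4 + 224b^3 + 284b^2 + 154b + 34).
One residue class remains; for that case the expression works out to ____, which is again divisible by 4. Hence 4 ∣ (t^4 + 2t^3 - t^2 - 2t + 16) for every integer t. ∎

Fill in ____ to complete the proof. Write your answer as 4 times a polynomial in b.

4(64b^4 + 160b^3 + 140b^2 + 50b + 10)

Only t ≡ 2 (mod 4) is unaccounted for. Put t = 4b+2:
(4b+2)^4 + 2(4b+2)^3 - (4b+2)^2 - 2(4b+2) + 16 expands to 256b^4 + 640b^3 + 560b^2 + 200b + 40,
and factoring out 4 leaves 4(64b^4 + 160b^3 + 140b^2 + 50b + 10).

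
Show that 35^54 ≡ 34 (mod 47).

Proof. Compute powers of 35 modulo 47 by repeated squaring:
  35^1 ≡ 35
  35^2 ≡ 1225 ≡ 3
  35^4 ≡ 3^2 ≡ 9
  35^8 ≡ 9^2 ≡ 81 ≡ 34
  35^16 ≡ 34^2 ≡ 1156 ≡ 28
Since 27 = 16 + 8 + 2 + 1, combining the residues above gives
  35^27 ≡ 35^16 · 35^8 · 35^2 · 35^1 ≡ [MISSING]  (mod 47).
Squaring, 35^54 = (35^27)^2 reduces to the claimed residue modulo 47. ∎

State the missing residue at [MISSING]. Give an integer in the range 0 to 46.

Multiply the listed residues: 28 · 34 · 3 · 35 = 952 → 2856 → 99960.
Reducing modulo 47: 99960 = 2126·47 + 38, so 35^27 ≡ 38.

38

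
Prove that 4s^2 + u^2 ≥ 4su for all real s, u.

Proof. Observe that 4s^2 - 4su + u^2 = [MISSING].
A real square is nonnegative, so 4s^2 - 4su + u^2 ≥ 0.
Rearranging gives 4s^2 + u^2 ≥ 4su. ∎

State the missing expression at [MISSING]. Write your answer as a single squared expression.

(2s - u)^2

4s^2 - 4su + u^2 is a perfect-square trinomial: the outer terms are (2s)^2 and (u)^2, and the cross term is -2·2s·u.
So 4s^2 - 4su + u^2 = (2s - u)^2 ≥ 0.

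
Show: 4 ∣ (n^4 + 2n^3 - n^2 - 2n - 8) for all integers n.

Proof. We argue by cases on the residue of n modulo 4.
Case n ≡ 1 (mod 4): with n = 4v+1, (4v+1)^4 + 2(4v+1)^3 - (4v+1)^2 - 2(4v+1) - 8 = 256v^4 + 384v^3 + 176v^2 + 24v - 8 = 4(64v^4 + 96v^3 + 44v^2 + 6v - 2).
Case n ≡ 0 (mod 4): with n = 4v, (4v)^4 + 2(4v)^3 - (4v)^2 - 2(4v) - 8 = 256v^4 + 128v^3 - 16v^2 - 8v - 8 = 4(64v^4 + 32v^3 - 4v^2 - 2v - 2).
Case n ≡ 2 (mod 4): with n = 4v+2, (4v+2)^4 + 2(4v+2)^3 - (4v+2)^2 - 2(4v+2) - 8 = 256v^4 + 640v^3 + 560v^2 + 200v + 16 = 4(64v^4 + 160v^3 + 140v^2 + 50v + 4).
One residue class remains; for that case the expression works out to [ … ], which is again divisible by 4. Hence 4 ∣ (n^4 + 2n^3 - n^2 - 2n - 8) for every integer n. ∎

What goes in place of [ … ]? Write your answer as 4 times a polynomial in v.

Only n ≡ 3 (mod 4) is unaccounted for. Put n = 4v+3:
(4v+3)^4 + 2(4v+3)^3 - (4v+3)^2 - 2(4v+3) - 8 expands to 256v^4 + 896v^3 + 1136v^2 + 616v + 112,
and factoring out 4 leaves 4(64v^4 + 224v^3 + 284v^2 + 154v + 28).

4(64v^4 + 224v^3 + 284v^2 + 154v + 28)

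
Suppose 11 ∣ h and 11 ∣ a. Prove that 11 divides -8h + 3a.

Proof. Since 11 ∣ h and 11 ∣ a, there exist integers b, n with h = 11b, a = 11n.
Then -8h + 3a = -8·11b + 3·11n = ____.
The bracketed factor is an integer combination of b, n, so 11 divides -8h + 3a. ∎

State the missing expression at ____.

Pull the common 11 out of every term: -8·11b + 3·11n = 11(-8b + 3n).
-8b + 3n is an integer, which exhibits the divisibility.

11(-8b + 3n)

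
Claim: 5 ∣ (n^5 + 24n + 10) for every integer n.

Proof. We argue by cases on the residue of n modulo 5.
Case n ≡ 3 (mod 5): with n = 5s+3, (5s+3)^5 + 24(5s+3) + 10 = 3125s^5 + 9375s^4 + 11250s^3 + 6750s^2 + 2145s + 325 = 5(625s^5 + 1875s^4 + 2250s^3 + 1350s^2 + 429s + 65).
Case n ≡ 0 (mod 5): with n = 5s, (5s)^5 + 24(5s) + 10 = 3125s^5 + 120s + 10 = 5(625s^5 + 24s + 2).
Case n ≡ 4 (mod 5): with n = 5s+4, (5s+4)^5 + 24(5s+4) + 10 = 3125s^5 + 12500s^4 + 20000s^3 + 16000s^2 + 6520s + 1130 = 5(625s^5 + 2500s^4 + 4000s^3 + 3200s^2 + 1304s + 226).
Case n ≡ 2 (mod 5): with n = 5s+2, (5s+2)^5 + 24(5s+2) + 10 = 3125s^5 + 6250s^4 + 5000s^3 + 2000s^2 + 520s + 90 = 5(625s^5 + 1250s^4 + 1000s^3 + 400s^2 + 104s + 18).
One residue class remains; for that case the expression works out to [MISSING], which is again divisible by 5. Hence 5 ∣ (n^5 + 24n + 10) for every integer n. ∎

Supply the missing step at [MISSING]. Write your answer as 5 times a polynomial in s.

The residues treated are {3, 0, 4, 2}, so the missing case is n ≡ 1 (mod 5); write n = 5s+1.
Then (5s+1)^5 + 24(5s+1) + 10 = 3125s^5 + 3125s^4 + 1250s^3 + 250s^2 + 145s + 35 = 5(625s^5 + 625s^4 + 250s^3 + 50s^2 + 29s + 7).

5(625s^5 + 625s^4 + 250s^3 + 50s^2 + 29s + 7)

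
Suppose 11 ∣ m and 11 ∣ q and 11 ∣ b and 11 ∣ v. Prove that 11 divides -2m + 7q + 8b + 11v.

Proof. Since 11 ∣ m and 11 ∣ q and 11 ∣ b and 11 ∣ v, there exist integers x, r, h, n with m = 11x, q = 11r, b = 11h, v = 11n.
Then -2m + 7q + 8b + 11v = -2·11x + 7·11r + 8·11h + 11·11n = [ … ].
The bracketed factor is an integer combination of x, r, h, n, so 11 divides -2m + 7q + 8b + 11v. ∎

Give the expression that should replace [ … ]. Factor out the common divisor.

11(8h + 11n + 7r - 2x)

Pull the common 11 out of every term: -2·11x + 7·11r + 8·11h + 11·11n = 11(8h + 11n + 7r - 2x).
8h + 11n + 7r - 2x is an integer, which exhibits the divisibility.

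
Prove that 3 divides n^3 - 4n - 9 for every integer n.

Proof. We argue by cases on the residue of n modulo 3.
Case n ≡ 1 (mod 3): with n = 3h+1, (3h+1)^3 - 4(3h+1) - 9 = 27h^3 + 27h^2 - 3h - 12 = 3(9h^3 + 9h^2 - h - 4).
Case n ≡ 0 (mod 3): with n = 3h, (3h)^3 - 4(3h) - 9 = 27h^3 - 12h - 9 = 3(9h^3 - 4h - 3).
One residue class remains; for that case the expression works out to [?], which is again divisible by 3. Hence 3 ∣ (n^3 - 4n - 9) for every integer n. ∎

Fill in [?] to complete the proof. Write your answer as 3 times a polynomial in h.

The residues treated are {1, 0}, so the missing case is n ≡ 2 (mod 3); write n = 3h+2.
Then (3h+2)^3 - 4(3h+2) - 9 = 27h^3 + 54h^2 + 24h - 9 = 3(9h^3 + 18h^2 + 8h - 3).

3(9h^3 + 18h^2 + 8h - 3)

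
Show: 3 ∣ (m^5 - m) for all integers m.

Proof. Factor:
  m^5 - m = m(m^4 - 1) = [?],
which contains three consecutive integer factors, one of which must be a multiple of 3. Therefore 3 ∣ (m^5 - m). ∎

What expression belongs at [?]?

(m - 1)m(m + 1)(m^2 + 1)

m^4 - 1 = (m^2 - 1)(m^2 + 1), and m^2 - 1 = (m-1)(m+1).
So m(m^4 - 1) = (m - 1)m(m + 1)(m^2 + 1).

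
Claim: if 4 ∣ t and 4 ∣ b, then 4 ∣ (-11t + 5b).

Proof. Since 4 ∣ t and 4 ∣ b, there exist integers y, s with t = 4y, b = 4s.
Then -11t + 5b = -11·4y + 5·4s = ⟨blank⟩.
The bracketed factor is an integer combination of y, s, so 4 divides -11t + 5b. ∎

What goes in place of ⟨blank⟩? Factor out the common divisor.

4(5s - 11y)

Pull the common 4 out of every term: -11·4y + 5·4s = 4(5s - 11y).
5s - 11y is an integer, which exhibits the divisibility.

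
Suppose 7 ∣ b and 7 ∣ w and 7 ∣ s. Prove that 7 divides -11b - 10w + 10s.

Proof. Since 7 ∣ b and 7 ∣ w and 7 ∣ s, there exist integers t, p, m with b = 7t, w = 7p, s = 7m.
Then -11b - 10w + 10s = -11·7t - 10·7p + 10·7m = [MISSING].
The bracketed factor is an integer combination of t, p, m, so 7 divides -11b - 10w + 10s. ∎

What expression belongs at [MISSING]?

7(10m - 10p - 11t)

Pull the common 7 out of every term: -11·7t - 10·7p + 10·7m = 7(10m - 10p - 11t).
10m - 10p - 11t is an integer, which exhibits the divisibility.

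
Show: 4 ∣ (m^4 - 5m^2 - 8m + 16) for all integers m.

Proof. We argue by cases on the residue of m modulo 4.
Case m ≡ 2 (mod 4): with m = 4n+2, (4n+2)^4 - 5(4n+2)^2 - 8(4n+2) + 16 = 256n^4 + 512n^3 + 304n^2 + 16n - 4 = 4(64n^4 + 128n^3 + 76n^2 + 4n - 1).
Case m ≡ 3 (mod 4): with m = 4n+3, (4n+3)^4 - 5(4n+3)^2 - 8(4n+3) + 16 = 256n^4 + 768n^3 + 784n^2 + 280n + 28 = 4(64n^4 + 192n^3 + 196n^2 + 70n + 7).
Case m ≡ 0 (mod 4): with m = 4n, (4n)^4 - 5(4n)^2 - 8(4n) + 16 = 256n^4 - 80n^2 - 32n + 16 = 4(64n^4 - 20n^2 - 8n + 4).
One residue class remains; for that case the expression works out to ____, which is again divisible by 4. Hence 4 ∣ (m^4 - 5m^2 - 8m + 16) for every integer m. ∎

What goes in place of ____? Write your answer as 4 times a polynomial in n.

4(64n^4 + 64n^3 + 4n^2 - 14n + 1)

The residues treated are {2, 3, 0}, so the missing case is m ≡ 1 (mod 4); write m = 4n+1.
Then (4n+1)^4 - 5(4n+1)^2 - 8(4n+1) + 16 = 256n^4 + 256n^3 + 16n^2 - 56n + 4 = 4(64n^4 + 64n^3 + 4n^2 - 14n + 1).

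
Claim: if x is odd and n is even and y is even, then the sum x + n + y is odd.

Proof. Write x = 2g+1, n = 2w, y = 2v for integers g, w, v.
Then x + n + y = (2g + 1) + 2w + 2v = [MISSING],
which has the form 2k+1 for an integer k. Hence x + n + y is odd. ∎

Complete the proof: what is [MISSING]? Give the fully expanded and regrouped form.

(2g + 1) + 2w + 2v = 2g + 2v + 2w + 1
= 2(g + v + w) + 1.
Since g + v + w is an integer, the sum is of the form 2k+1 for an integer k.

2(g + v + w) + 1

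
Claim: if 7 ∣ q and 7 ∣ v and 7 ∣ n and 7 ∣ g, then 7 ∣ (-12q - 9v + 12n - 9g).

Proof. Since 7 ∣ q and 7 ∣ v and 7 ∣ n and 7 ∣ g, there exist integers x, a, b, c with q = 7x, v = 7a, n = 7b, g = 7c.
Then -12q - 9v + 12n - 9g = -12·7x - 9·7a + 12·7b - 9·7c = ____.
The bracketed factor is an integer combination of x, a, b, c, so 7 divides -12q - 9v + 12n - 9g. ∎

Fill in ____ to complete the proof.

Pull the common 7 out of every term: -12·7x - 9·7a + 12·7b - 9·7c = 7(-9a + 12b - 9c - 12x).
-9a + 12b - 9c - 12x is an integer, which exhibits the divisibility.

7(-9a + 12b - 9c - 12x)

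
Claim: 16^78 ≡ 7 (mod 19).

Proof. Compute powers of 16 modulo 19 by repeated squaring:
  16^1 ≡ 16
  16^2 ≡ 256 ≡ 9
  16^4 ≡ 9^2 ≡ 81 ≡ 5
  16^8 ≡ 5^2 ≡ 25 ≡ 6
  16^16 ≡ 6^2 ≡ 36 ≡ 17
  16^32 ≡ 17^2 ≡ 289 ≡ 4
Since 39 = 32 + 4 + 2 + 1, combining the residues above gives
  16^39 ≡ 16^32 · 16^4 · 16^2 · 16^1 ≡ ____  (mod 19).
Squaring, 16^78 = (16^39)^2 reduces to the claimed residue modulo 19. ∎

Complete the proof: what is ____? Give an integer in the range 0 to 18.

11

Multiply the listed residues: 4 · 5 · 9 · 16 = 20 → 180 → 2880.
Reducing modulo 19: 2880 = 151·19 + 11, so 16^39 ≡ 11.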